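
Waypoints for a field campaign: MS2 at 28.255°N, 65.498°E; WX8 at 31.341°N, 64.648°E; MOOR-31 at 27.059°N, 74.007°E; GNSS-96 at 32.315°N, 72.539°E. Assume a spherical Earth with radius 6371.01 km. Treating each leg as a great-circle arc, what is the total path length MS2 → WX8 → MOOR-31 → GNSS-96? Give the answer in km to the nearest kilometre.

MS2→WX8: c = 0.055377 rad, d = 352.81 km
WX8→MOOR-31: c = 0.160896 rad, d = 1025.07 km
MOOR-31→GNSS-96: c = 0.094393 rad, d = 601.38 km
Total = 352.81 + 1025.07 + 601.38 = 1979.25 km

1979 km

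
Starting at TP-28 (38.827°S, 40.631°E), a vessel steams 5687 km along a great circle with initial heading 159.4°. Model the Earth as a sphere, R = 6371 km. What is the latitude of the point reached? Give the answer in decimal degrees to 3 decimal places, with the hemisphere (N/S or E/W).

δ = d/R = 5687/6371 = 0.892639 rad
φ₂ = arcsin(sin φ₁ cos δ + cos φ₁ sin δ cos θ)
   = arcsin(-0.62697·0.62736 + 0.77904·0.77873·-0.93606) = -73.98916°
λ₂ = λ₁ + atan2(sin θ sin δ cos φ₁, cos δ − sin φ₁ sin φ₂) = 124.02780°

73.989°S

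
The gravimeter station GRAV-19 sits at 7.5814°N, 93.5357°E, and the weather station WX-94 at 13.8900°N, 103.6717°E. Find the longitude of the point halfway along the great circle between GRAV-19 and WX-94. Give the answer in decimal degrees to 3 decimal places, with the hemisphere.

98.551°E

Bx = cos φ₂ cos Δλ = 0.955608,  By = cos φ₂ sin Δλ = 0.170839
φₘ = atan2(sin φ₁ + sin φ₂, √((cos φ₁ + Bx)² + By²)) = 10.77685°
λₘ = λ₁ + atan2(By, cos φ₁ + Bx) = 98.55061°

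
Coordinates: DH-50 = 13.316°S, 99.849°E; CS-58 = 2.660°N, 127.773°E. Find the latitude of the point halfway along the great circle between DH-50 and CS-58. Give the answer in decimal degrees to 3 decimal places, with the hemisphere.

5.489°S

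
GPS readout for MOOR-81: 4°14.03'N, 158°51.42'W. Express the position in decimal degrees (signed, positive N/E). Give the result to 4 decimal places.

+4.2338°, -158.8570°

lat: 4.2338° N → +4.2338°
lon: 158.8570° W → -158.8570°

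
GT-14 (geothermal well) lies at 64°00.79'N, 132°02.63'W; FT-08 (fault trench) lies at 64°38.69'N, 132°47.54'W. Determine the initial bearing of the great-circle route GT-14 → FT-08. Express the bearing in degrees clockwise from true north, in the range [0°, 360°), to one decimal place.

333.2°

GT-14: φ = +64.01317°, λ = -132.04383°
FT-08: φ = +64.64483°, λ = -132.79233°
Δλ = -0.7485°
y = sin Δλ · cos φ₂ = -0.005594
x = cos φ₁ sin φ₂ − sin φ₁ cos φ₂ cos Δλ = 0.011057
θ = atan2(y, x) = -26.8358° → 333.1642° (mod 360°)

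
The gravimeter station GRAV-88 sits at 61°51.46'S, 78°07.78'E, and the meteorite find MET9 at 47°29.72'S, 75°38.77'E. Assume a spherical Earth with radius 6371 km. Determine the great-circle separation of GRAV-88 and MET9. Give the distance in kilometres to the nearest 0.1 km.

GRAV-88: φ = -61.85767°, λ = +78.12967°
MET9: φ = -47.49533°, λ = +75.64617°
Δφ = 14.3623°,  Δλ = -2.4835°
a = sin²(Δφ/2) + cos φ₁ cos φ₂ sin²(Δλ/2) = 0.015776
c = 2·arcsin(√a) = 0.251874 rad = 14.4313°
d = R·c = 6371 × 0.251874 = 1604.7 km

1604.7 km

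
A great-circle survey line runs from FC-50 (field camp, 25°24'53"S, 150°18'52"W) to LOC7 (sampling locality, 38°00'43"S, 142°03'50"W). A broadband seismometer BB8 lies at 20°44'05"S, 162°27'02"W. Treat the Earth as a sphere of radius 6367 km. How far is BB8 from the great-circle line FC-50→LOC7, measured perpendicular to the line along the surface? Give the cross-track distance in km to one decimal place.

908.0 km

FC-50: φ = -25.41472°, λ = -150.31444°
LOC7: φ = -38.01194°, λ = -142.06389°
BB8: φ = -20.73472°, λ = -162.45056°
δ₁₃ = central angle FC-50→BB8 = 0.211166 rad  (haversine)
θ₁₃ = bearing FC-50→BB8 = 290.272°,  θ₁₂ = bearing FC-50→LOC7 = 152.968°
dₓₜ = R·arcsin(sin δ₁₃ · sin(θ₁₃ − θ₁₂)) = 6367·arcsin(0.20960·sin(137.303°)) = 908.040 km
|dₓₜ| = 908.040 km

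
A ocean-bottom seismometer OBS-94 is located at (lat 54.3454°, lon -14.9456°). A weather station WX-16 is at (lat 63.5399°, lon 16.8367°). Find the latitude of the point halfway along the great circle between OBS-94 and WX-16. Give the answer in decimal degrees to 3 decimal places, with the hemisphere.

59.902°N

Bx = cos φ₂ cos Δλ = 0.378763,  By = cos φ₂ sin Δλ = 0.234681
φₘ = atan2(sin φ₁ + sin φ₂, √((cos φ₁ + Bx)² + By²)) = 59.90225°
λₘ = λ₁ + atan2(By, cos φ₁ + Bx) = -1.23135°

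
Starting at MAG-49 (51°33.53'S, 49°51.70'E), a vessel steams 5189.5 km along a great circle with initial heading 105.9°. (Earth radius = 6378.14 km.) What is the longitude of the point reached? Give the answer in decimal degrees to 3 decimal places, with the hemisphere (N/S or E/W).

118.665°E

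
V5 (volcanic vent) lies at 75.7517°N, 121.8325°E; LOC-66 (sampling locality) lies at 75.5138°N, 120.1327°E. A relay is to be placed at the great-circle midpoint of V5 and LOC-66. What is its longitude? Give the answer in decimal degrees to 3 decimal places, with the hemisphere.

Bx = cos φ₂ cos Δλ = 0.250037,  By = cos φ₂ sin Δλ = -0.007420
φₘ = atan2(sin φ₁ + sin φ₂, √((cos φ₁ + Bx)² + By²)) = 75.63427°
λₘ = λ₁ + atan2(By, cos φ₁ + Bx) = 120.97571°

120.976°E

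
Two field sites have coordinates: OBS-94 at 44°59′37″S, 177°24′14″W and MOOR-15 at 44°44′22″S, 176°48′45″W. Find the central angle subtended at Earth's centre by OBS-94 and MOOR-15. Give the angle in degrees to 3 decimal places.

OBS-94: φ = -44.99361°, λ = -177.40389°
MOOR-15: φ = -44.73944°, λ = -176.81250°
Δφ = 0.2542°,  Δλ = 0.5914°
a = sin²(Δφ/2) + cos φ₁ cos φ₂ sin²(Δλ/2) = 0.000018
c = 2·arcsin(√a) = 0.008555 rad = 0.4902°

0.490°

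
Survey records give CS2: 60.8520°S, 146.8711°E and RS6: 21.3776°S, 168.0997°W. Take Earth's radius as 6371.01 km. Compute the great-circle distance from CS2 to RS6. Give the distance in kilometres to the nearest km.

5592 km

Δφ = 39.4744°,  Δλ = 45.0292°
a = sin²(Δφ/2) + cos φ₁ cos φ₂ sin²(Δλ/2) = 0.180549
c = 2·arcsin(√a) = 0.877727 rad = 50.2900°
d = R·c = 6371.01 × 0.877727 = 5592.0 km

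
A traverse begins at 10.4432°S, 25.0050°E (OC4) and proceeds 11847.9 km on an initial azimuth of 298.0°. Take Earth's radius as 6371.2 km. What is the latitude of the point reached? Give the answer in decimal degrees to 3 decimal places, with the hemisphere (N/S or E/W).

δ = d/R = 11847.9/6371.2 = 1.859603 rad
φ₂ = arcsin(sin φ₁ cos δ + cos φ₁ sin δ cos θ)
   = arcsin(-0.18126·-0.28481 + 0.98344·0.95858·0.46947) = 29.61688°
λ₂ = λ₁ + atan2(sin θ sin δ cos φ₁, cos δ − sin φ₁ sin φ₂) = -78.19508°

29.617°N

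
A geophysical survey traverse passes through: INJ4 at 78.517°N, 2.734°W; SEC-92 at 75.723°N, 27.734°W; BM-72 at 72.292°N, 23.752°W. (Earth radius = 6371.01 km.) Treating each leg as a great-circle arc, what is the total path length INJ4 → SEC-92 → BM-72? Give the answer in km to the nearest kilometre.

INJ4→SEC-92: c = 0.107649 rad, d = 685.83 km
SEC-92→BM-72: c = 0.062835 rad, d = 400.32 km
Total = 685.83 + 400.32 = 1086.15 km

1086 km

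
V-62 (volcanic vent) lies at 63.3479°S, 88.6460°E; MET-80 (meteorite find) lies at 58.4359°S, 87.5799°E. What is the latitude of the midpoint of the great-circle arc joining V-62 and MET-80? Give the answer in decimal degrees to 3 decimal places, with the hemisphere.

Bx = cos φ₂ cos Δλ = 0.523362,  By = cos φ₂ sin Δλ = -0.009739
φₘ = atan2(sin φ₁ + sin φ₂, √((cos φ₁ + Bx)² + By²)) = -60.89295°
λₘ = λ₁ + atan2(By, cos φ₁ + Bx) = 88.07189°

60.893°S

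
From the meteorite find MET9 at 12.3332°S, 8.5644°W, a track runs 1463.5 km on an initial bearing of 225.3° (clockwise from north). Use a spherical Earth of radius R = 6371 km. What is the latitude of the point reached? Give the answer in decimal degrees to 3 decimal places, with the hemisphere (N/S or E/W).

21.374°S

δ = d/R = 1463.5/6371 = 0.229713 rad
φ₂ = arcsin(sin φ₁ cos δ + cos φ₁ sin δ cos θ)
   = arcsin(-0.21360·0.97373 + 0.97692·0.22770·-0.70339) = -21.37380°
λ₂ = λ₁ + atan2(sin θ sin δ cos φ₁, cos δ − sin φ₁ sin φ₂) = -18.57330°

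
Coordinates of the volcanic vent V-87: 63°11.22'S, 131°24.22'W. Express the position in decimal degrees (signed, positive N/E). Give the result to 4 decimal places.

lat: 63.1870° S → -63.1870°
lon: 131.4037° W → -131.4037°

-63.1870°, -131.4037°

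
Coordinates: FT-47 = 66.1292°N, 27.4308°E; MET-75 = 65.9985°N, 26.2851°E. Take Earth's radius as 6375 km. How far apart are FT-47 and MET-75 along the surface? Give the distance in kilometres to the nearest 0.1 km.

53.7 km

Δφ = -0.1307°,  Δλ = -1.1457°
a = sin²(Δφ/2) + cos φ₁ cos φ₂ sin²(Δλ/2) = 0.000018
c = 2·arcsin(√a) = 0.008427 rad = 0.4828°
d = R·c = 6375 × 0.008427 = 53.7 km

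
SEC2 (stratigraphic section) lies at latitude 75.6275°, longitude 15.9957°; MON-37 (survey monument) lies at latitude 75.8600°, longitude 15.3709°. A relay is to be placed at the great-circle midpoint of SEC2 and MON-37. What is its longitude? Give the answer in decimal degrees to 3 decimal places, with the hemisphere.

15.686°E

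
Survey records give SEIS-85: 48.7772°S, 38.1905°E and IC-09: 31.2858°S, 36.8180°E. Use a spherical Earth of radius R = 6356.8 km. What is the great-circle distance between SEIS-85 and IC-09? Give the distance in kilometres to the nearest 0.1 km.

Δφ = 17.4914°,  Δλ = -1.3725°
a = sin²(Δφ/2) + cos φ₁ cos φ₂ sin²(Δλ/2) = 0.023200
c = 2·arcsin(√a) = 0.305820 rad = 17.5222°
d = R·c = 6356.8 × 0.305820 = 1944.0 km

1944.0 km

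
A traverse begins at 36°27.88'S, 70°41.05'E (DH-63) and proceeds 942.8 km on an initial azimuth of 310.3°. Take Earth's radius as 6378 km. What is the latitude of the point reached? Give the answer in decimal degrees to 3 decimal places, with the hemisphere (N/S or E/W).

30.746°S

DH-63: φ = -36.46467°, λ = +70.68417°
δ = d/R = 942.8/6378 = 0.147821 rad
φ₂ = arcsin(sin φ₁ cos δ + cos φ₁ sin δ cos θ)
   = arcsin(-0.59433·0.98909 + 0.80422·0.14728·0.64679) = -30.74608°
λ₂ = λ₁ + atan2(sin θ sin δ cos φ₁, cos δ − sin φ₁ sin φ₂) = 63.17419°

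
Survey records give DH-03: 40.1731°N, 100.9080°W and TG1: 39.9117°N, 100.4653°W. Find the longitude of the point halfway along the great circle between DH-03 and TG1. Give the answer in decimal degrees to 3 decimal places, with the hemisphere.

100.686°W

Bx = cos φ₂ cos Δλ = 0.767011,  By = cos φ₂ sin Δλ = 0.005926
φₘ = atan2(sin φ₁ + sin φ₂, √((cos φ₁ + Bx)² + By²)) = 40.04261°
λₘ = λ₁ + atan2(By, cos φ₁ + Bx) = -100.68623°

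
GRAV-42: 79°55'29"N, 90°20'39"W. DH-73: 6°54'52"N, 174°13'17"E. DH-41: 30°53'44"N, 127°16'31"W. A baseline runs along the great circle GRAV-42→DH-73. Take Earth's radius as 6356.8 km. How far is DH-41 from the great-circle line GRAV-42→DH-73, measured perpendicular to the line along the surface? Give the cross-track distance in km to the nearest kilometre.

4420 km

GRAV-42: φ = +79.92472°, λ = -90.34417°
DH-73: φ = +6.91444°, λ = +174.22139°
DH-41: φ = +30.89556°, λ = -127.27528°
δ₁₃ = central angle GRAV-42→DH-41 = 0.894954 rad  (haversine)
θ₁₃ = bearing GRAV-42→DH-41 = 221.366°,  θ₁₂ = bearing GRAV-42→DH-73 = 276.559°
dₓₜ = R·arcsin(sin δ₁₃ · sin(θ₁₃ − θ₁₂)) = 6356.8·arcsin(0.78018·sin(-55.193°)) = -4419.661 km
|dₓₜ| = 4419.661 km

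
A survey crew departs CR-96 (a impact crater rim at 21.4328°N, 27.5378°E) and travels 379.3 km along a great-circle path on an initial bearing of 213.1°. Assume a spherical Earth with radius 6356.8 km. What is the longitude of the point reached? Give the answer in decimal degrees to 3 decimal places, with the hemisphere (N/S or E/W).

δ = d/R = 379.3/6356.8 = 0.059668 rad
φ₂ = arcsin(sin φ₁ cos δ + cos φ₁ sin δ cos θ)
   = arcsin(0.36541·0.99822 + 0.93085·0.05963·-0.83772) = 18.55763°
λ₂ = λ₁ + atan2(sin θ sin δ cos φ₁, cos δ − sin φ₁ sin φ₂) = 25.56920°

25.569°E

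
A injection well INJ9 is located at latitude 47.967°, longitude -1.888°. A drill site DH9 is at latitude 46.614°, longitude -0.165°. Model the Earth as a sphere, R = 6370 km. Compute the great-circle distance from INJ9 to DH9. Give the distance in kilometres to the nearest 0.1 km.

198.8 km

Δφ = -1.3530°,  Δλ = 1.7230°
a = sin²(Δφ/2) + cos φ₁ cos φ₂ sin²(Δλ/2) = 0.000243
c = 2·arcsin(√a) = 0.031202 rad = 1.7878°
d = R·c = 6370 × 0.031202 = 198.8 km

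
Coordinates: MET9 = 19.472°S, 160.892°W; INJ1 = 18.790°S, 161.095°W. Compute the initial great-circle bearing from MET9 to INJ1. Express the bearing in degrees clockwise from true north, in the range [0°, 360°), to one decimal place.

344.3°

Δλ = -0.2030°
y = sin Δλ · cos φ₂ = -0.003354
x = cos φ₁ sin φ₂ − sin φ₁ cos φ₂ cos Δλ = 0.011901
θ = atan2(y, x) = -15.7402° → 344.2598° (mod 360°)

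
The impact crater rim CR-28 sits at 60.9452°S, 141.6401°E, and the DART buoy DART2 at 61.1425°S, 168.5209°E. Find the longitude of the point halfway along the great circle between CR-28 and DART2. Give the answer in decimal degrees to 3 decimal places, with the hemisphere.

Bx = cos φ₂ cos Δλ = 0.430484,  By = cos φ₂ sin Δλ = 0.218216
φₘ = atan2(sin φ₁ + sin φ₂, √((cos φ₁ + Bx)² + By²)) = -61.71285°
λₘ = λ₁ + atan2(By, cos φ₁ + Bx) = 155.03789°

155.038°E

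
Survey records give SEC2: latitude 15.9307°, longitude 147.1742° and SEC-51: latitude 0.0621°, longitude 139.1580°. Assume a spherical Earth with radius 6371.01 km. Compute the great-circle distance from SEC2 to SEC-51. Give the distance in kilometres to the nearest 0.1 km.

1971.6 km

Δφ = -15.8686°,  Δλ = -8.0162°
a = sin²(Δφ/2) + cos φ₁ cos φ₂ sin²(Δλ/2) = 0.023752
c = 2·arcsin(√a) = 0.309470 rad = 17.7313°
d = R·c = 6371.01 × 0.309470 = 1971.6 km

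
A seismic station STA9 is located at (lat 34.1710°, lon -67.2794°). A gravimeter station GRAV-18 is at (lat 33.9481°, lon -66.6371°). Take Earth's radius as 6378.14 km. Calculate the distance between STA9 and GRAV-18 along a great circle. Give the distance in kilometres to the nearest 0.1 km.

64.2 km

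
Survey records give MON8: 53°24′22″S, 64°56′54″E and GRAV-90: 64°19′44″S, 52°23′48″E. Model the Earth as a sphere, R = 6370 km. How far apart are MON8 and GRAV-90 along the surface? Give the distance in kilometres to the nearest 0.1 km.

MON8: φ = -53.40611°, λ = +64.94833°
GRAV-90: φ = -64.32889°, λ = +52.39667°
Δφ = -10.9228°,  Δλ = -12.5517°
a = sin²(Δφ/2) + cos φ₁ cos φ₂ sin²(Δλ/2) = 0.012144
c = 2·arcsin(√a) = 0.220851 rad = 12.6538°
d = R·c = 6370 × 0.220851 = 1406.8 km

1406.8 km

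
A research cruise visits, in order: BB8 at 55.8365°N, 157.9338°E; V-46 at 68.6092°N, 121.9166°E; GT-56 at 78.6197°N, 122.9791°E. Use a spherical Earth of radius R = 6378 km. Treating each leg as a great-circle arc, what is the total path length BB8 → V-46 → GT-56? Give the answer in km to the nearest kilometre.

3407 km

BB8→V-46: c = 0.359416 rad, d = 2292.35 km
V-46→GT-56: c = 0.174787 rad, d = 1114.79 km
Total = 2292.35 + 1114.79 = 3407.15 km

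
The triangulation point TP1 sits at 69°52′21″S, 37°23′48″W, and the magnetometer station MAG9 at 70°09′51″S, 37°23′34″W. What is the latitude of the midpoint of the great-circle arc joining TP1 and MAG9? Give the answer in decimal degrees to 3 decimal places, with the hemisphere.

TP1: φ = -69.87250°, λ = -37.39667°
MAG9: φ = -70.16417°, λ = -37.39278°
Bx = cos φ₂ cos Δλ = 0.339326,  By = cos φ₂ sin Δλ = 0.000023
φₘ = atan2(sin φ₁ + sin φ₂, √((cos φ₁ + Bx)² + By²)) = -70.01833°
λₘ = λ₁ + atan2(By, cos φ₁ + Bx) = -37.39474°

70.018°S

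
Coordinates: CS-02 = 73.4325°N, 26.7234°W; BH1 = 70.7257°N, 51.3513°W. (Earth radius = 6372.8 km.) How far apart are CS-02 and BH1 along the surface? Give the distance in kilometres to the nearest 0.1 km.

887.3 km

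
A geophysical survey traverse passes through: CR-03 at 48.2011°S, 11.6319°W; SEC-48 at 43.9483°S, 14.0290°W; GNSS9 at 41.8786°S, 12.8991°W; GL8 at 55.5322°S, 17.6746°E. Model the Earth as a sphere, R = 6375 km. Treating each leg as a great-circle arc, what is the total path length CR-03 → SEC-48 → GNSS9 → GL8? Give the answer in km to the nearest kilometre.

CR-03→SEC-48: c = 0.079687 rad, d = 508.01 km
SEC-48→GNSS9: c = 0.038902 rad, d = 248.00 km
GNSS9→GL8: c = 0.419829 rad, d = 2676.41 km
Total = 508.01 + 248.00 + 2676.41 = 3432.42 km

3432 km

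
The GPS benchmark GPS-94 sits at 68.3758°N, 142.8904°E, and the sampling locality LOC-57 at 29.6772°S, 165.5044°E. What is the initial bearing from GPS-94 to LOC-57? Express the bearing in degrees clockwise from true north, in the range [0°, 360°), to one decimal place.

160.2°

Δλ = 22.6140°
y = sin Δλ · cos φ₂ = 0.334083
x = cos φ₁ sin φ₂ − sin φ₁ cos φ₂ cos Δλ = -0.928041
θ = atan2(y, x) = 160.2018° → 160.2018° (mod 360°)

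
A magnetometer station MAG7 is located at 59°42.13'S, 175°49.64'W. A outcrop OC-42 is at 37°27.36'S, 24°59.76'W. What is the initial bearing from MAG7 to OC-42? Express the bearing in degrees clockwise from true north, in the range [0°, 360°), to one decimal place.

156.9°

MAG7: φ = -59.70217°, λ = -175.82733°
OC-42: φ = -37.45600°, λ = -24.99600°
Δλ = 150.8313°
y = sin Δλ · cos φ₂ = 0.386894
x = cos φ₁ sin φ₂ − sin φ₁ cos φ₂ cos Δλ = -0.905290
θ = atan2(y, x) = 156.8596° → 156.8596° (mod 360°)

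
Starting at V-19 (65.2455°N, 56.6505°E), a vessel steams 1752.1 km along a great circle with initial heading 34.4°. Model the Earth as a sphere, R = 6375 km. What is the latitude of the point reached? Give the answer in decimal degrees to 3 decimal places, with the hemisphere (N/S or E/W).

δ = d/R = 1752.1/6375 = 0.274839 rad
φ₂ = arcsin(sin φ₁ cos δ + cos φ₁ sin δ cos θ)
   = arcsin(0.90811·0.96247 + 0.41873·0.27139·0.82511) = 75.41930°
λ₂ = λ₁ + atan2(sin θ sin δ cos φ₁, cos δ − sin φ₁ sin φ₂) = 94.17231°

75.419°N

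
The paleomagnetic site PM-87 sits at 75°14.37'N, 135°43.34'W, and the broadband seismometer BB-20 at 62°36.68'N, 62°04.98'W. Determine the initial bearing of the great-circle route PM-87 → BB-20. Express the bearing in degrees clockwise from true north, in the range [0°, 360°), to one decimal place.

77.1°

PM-87: φ = +75.23950°, λ = -135.72233°
BB-20: φ = +62.61133°, λ = -62.08300°
Δλ = 73.6393°
y = sin Δλ · cos φ₂ = 0.441397
x = cos φ₁ sin φ₂ − sin φ₁ cos φ₂ cos Δλ = 0.100915
θ = atan2(y, x) = 77.1219° → 77.1219° (mod 360°)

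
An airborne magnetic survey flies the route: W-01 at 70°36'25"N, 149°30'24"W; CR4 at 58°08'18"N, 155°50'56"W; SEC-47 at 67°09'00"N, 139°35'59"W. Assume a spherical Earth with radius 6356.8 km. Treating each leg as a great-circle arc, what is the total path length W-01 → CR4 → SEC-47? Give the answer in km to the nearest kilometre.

2705 km

W-01: φ = +70.60694°, λ = -149.50667°
CR4: φ = +58.13833°, λ = -155.84889°
SEC-47: φ = +67.15000°, λ = -139.59972°
W-01→CR4: c = 0.222532 rad, d = 1414.59 km
CR4→SEC-47: c = 0.202990 rad, d = 1290.37 km
Total = 1414.59 + 1290.37 = 2704.96 km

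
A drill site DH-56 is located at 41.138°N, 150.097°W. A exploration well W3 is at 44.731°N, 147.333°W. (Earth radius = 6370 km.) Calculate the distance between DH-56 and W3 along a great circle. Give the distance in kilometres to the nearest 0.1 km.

Δφ = 3.5930°,  Δλ = 2.7640°
a = sin²(Δφ/2) + cos φ₁ cos φ₂ sin²(Δλ/2) = 0.001294
c = 2·arcsin(√a) = 0.071961 rad = 4.1230°
d = R·c = 6370 × 0.071961 = 458.4 km

458.4 km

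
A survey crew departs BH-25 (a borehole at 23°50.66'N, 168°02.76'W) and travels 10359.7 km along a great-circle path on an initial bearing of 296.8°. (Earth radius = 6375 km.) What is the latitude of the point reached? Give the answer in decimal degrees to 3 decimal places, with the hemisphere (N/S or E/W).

22.946°N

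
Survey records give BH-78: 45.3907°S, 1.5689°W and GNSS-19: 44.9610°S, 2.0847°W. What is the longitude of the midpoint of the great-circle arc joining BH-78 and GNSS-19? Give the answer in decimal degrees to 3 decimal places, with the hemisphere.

Bx = cos φ₂ cos Δλ = 0.707559,  By = cos φ₂ sin Δλ = -0.006370
φₘ = atan2(sin φ₁ + sin φ₂, √((cos φ₁ + Bx)² + By²)) = -45.17614°
λₘ = λ₁ + atan2(By, cos φ₁ + Bx) = -1.82777°

1.828°W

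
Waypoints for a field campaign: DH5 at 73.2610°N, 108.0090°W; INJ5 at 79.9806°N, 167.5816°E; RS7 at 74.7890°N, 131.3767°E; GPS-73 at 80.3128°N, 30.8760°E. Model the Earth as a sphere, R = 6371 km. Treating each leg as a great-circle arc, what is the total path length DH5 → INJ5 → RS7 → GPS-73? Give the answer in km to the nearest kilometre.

DH5→INJ5: c = 0.324208 rad, d = 2065.53 km
INJ5→RS7: c = 0.160900 rad, d = 1025.10 km
RS7→GPS-73: c = 0.338781 rad, d = 2158.37 km
Total = 2065.53 + 1025.10 + 2158.37 = 5249.00 km

5249 km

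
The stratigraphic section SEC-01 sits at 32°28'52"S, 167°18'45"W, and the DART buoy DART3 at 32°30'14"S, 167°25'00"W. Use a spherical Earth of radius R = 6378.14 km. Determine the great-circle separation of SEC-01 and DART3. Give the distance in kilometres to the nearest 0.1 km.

10.1 km

SEC-01: φ = -32.48111°, λ = -167.31250°
DART3: φ = -32.50389°, λ = -167.41667°
Δφ = -0.0228°,  Δλ = -0.1042°
a = sin²(Δφ/2) + cos φ₁ cos φ₂ sin²(Δλ/2) = 0.000001
c = 2·arcsin(√a) = 0.001584 rad = 0.0908°
d = R·c = 6378.14 × 0.001584 = 10.1 km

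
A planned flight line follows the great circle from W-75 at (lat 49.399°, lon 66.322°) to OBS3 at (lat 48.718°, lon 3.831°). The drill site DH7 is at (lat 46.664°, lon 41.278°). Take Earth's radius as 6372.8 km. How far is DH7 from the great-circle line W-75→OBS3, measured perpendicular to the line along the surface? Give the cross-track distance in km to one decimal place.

740.3 km

δ₁₃ = central angle W-75→DH7 = 0.294763 rad  (haversine)
θ₁₃ = bearing W-75→DH7 = 270.251°,  θ₁₂ = bearing W-75→OBS3 = 293.766°
dₓₜ = R·arcsin(sin δ₁₃ · sin(θ₁₃ − θ₁₂)) = 6372.8·arcsin(0.29051·sin(-23.515°)) = -740.340 km
|dₓₜ| = 740.340 km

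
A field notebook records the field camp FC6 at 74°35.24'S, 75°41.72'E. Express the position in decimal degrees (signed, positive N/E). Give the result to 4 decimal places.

lat: 74.5873° S → -74.5873°
lon: 75.6953° E → +75.6953°

-74.5873°, +75.6953°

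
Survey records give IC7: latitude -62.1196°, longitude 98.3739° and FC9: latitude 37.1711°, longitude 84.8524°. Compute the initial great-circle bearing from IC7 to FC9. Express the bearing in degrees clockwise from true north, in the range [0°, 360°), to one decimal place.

349.1°

Δλ = -13.5215°
y = sin Δλ · cos φ₂ = -0.186308
x = cos φ₁ sin φ₂ − sin φ₁ cos φ₂ cos Δλ = 0.967359
θ = atan2(y, x) = -10.9014° → 349.0986° (mod 360°)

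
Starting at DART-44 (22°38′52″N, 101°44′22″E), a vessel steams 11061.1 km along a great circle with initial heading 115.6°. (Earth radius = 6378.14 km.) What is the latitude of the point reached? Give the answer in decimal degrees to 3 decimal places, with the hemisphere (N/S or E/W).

27.136°S

DART-44: φ = +22.64778°, λ = +101.73944°
δ = d/R = 11061.1/6378.14 = 1.734220 rad
φ₂ = arcsin(sin φ₁ cos δ + cos φ₁ sin δ cos θ)
   = arcsin(0.38507·-0.16270 + 0.92289·0.98668·-0.43209) = -27.13595°
λ₂ = λ₁ + atan2(sin θ sin δ cos φ₁, cos δ − sin φ₁ sin φ₂) = -169.16275°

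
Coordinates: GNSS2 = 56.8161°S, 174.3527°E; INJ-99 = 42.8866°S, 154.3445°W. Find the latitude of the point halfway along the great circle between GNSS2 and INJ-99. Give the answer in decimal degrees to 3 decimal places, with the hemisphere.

Bx = cos φ₂ cos Δλ = 0.626045,  By = cos φ₂ sin Δλ = 0.380683
φₘ = atan2(sin φ₁ + sin φ₂, √((cos φ₁ + Bx)² + By²)) = -50.89160°
λₘ = λ₁ + atan2(By, cos φ₁ + Bx) = -167.67242°

50.892°S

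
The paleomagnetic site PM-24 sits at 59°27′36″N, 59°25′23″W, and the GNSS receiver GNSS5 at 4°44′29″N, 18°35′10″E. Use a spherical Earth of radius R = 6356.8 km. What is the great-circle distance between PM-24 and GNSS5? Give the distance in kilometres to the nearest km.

8858 km

PM-24: φ = +59.46000°, λ = -59.42306°
GNSS5: φ = +4.74139°, λ = +18.58611°
Δφ = -54.7186°,  Δλ = 78.0092°
a = sin²(Δφ/2) + cos φ₁ cos φ₂ sin²(Δλ/2) = 0.411800
c = 2·arcsin(√a) = 1.393469 rad = 79.8399°
d = R·c = 6356.8 × 1.393469 = 8858.0 km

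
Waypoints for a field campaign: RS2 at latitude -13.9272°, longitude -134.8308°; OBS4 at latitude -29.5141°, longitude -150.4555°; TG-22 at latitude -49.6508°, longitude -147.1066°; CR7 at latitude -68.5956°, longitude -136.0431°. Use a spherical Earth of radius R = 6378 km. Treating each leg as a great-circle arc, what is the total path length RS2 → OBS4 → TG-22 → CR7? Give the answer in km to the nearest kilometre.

RS2→OBS4: c = 0.370873 rad, d = 2365.43 km
OBS4→TG-22: c = 0.354236 rad, d = 2259.32 km
TG-22→CR7: c = 0.343919 rad, d = 2193.52 km
Total = 2365.43 + 2259.32 + 2193.52 = 6818.26 km

6818 km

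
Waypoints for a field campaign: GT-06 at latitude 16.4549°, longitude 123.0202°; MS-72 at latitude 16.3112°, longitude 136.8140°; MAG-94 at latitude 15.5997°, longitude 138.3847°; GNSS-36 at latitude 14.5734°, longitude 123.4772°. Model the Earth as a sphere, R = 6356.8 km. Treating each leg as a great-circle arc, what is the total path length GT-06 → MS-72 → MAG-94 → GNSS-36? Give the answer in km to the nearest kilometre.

GT-06→MS-72: c = 0.230941 rad, d = 1468.05 km
MS-72→MAG-94: c = 0.029136 rad, d = 185.21 km
MAG-94→GNSS-36: c = 0.251803 rad, d = 1600.66 km
Total = 1468.05 + 185.21 + 1600.66 = 3253.92 km

3254 km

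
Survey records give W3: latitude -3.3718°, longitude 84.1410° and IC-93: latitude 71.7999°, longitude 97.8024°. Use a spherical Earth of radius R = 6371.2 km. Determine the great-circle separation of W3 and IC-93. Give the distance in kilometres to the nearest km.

8417 km

Δφ = 75.1717°,  Δλ = 13.6614°
a = sin²(Δφ/2) + cos φ₁ cos φ₂ sin²(Δλ/2) = 0.376449
c = 2·arcsin(√a) = 1.321108 rad = 75.6939°
d = R·c = 6371.2 × 1.321108 = 8417.0 km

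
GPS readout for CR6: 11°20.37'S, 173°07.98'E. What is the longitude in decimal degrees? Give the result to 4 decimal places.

173° + 7.98′/60 = 173 + 0.13300 = 173.1330°

173.1330°E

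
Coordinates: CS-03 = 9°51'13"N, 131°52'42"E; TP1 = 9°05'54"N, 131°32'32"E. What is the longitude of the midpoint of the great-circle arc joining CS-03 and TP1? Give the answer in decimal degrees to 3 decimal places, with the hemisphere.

131.710°E

CS-03: φ = +9.85361°, λ = +131.87833°
TP1: φ = +9.09833°, λ = +131.54222°
Bx = cos φ₂ cos Δλ = 0.987401,  By = cos φ₂ sin Δλ = -0.005792
φₘ = atan2(sin φ₁ + sin φ₂, √((cos φ₁ + Bx)² + By²)) = 9.47601°
λₘ = λ₁ + atan2(By, cos φ₁ + Bx) = 131.71009°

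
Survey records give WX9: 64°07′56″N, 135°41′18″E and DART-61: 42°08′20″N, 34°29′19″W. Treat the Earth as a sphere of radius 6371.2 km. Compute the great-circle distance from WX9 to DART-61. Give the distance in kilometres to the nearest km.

WX9: φ = +64.13222°, λ = +135.68833°
DART-61: φ = +42.13889°, λ = -34.48861°
Δφ = -21.9933°,  Δλ = -170.1769°
a = sin²(Δφ/2) + cos φ₁ cos φ₂ sin²(Δλ/2) = 0.357537
c = 2·arcsin(√a) = 1.281867 rad = 73.4456°
d = R·c = 6371.2 × 1.281867 = 8167.0 km

8167 km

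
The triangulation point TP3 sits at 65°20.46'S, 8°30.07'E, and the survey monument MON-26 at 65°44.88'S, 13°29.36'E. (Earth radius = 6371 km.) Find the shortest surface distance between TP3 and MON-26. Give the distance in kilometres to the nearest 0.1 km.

TP3: φ = -65.34100°, λ = +8.50117°
MON-26: φ = -65.74800°, λ = +13.48933°
Δφ = -0.4070°,  Δλ = 4.9882°
a = sin²(Δφ/2) + cos φ₁ cos φ₂ sin²(Δλ/2) = 0.000337
c = 2·arcsin(√a) = 0.036725 rad = 2.1042°
d = R·c = 6371 × 0.036725 = 234.0 km

234.0 km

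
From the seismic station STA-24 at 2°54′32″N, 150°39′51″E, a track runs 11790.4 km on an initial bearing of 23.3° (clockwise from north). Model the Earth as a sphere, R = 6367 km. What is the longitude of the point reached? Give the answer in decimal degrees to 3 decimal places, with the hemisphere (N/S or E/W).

79.084°W

STA-24: φ = +2.90889°, λ = +150.66417°
δ = d/R = 11790.4/6367 = 1.851798 rad
φ₂ = arcsin(sin φ₁ cos δ + cos φ₁ sin δ cos θ)
   = arcsin(0.05075·-0.27732 + 0.99871·0.96078·0.91845) = 60.13635°
λ₂ = λ₁ + atan2(sin θ sin δ cos φ₁, cos δ − sin φ₁ sin φ₂) = -79.08391°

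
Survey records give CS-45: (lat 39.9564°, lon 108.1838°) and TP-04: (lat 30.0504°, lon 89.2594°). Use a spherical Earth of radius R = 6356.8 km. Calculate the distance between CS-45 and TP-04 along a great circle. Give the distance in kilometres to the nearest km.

Δφ = -9.9060°,  Δλ = -18.9244°
a = sin²(Δφ/2) + cos φ₁ cos φ₂ sin²(Δλ/2) = 0.025386
c = 2·arcsin(√a) = 0.320026 rad = 18.3361°
d = R·c = 6356.8 × 0.320026 = 2034.3 km

2034 km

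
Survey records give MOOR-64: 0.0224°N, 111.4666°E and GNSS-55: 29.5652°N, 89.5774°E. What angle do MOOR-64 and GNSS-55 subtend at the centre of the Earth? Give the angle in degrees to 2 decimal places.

Δφ = 29.5428°,  Δλ = -21.8892°
a = sin²(Δφ/2) + cos φ₁ cos φ₂ sin²(Δλ/2) = 0.096359
c = 2·arcsin(√a) = 0.631266 rad = 36.1689°

36.17°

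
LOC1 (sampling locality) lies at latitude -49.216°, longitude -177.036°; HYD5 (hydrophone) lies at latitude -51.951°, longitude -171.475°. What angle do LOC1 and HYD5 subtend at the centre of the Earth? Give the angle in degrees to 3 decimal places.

Δφ = -2.7350°,  Δλ = 5.5610°
a = sin²(Δφ/2) + cos φ₁ cos φ₂ sin²(Δλ/2) = 0.001517
c = 2·arcsin(√a) = 0.077915 rad = 4.4642°

4.464°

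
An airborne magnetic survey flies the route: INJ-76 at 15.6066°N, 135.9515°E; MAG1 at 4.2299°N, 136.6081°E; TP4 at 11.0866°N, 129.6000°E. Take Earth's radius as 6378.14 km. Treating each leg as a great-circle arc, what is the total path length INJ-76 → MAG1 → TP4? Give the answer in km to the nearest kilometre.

INJ-76→MAG1: c = 0.198880 rad, d = 1268.49 km
MAG1→TP4: c = 0.170287 rad, d = 1086.11 km
Total = 1268.49 + 1086.11 = 2354.60 km

2355 km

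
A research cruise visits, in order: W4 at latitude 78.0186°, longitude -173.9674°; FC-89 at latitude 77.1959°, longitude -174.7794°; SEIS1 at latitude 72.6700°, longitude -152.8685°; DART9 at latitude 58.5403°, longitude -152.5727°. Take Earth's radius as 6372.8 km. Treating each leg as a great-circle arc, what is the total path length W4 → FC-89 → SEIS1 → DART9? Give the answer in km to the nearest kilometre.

W4→FC-89: c = 0.014677 rad, d = 93.53 km
FC-89→SEIS1: c = 0.125675 rad, d = 800.90 km
SEIS1→DART9: c = 0.246618 rad, d = 1571.65 km
Total = 93.53 + 800.90 + 1571.65 = 2466.09 km

2466 km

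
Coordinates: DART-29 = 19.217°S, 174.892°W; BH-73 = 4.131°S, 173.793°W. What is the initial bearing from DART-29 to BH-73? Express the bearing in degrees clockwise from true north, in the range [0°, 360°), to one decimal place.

Δλ = 1.0990°
y = sin Δλ · cos φ₂ = 0.019130
x = cos φ₁ sin φ₂ − sin φ₁ cos φ₂ cos Δλ = 0.260208
θ = atan2(y, x) = 4.2047° → 4.2047° (mod 360°)

4.2°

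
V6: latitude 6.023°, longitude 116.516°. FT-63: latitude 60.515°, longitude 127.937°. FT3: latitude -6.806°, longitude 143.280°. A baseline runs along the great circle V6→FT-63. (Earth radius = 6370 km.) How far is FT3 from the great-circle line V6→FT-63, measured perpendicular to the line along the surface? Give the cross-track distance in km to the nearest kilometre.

δ₁₃ = central angle V6→FT3 = 0.517117 rad  (haversine)
θ₁₃ = bearing V6→FT3 = 115.249°,  θ₁₂ = bearing V6→FT-63 = 6.819°
dₓₜ = R·arcsin(sin δ₁₃ · sin(θ₁₃ − θ₁₂)) = 6370·arcsin(0.49438·sin(108.430°)) = 3109.702 km
|dₓₜ| = 3109.702 km

3110 km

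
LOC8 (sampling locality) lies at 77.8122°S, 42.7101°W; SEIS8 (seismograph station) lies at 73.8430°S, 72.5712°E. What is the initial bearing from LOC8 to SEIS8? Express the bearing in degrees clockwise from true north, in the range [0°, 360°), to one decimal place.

Δλ = 115.2813°
y = sin Δλ · cos φ₂ = 0.251618
x = cos φ₁ sin φ₂ − sin φ₁ cos φ₂ cos Δλ = -0.318939
θ = atan2(y, x) = 141.7293° → 141.7293° (mod 360°)

141.7°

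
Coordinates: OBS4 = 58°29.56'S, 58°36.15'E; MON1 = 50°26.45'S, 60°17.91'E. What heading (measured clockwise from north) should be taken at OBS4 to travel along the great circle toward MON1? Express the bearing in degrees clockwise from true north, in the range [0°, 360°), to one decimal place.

7.7°

OBS4: φ = -58.49267°, λ = +58.60250°
MON1: φ = -50.44083°, λ = +60.29850°
Δλ = 1.6960°
y = sin Δλ · cos φ₂ = 0.018849
x = cos φ₁ sin φ₂ − sin φ₁ cos φ₂ cos Δλ = 0.139831
θ = atan2(y, x) = 7.6772° → 7.6772° (mod 360°)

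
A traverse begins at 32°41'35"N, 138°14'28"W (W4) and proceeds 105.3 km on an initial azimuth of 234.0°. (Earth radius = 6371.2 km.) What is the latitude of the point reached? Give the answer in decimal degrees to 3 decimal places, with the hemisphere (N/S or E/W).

W4: φ = +32.69306°, λ = -138.24111°
δ = d/R = 105.3/6371.2 = 0.016527 rad
φ₂ = arcsin(sin φ₁ cos δ + cos φ₁ sin δ cos θ)
   = arcsin(0.54014·0.99986 + 0.84158·0.01653·-0.58779) = 32.13320°
λ₂ = λ₁ + atan2(sin θ sin δ cos φ₁, cos δ − sin φ₁ sin φ₂) = -139.14580°

32.133°N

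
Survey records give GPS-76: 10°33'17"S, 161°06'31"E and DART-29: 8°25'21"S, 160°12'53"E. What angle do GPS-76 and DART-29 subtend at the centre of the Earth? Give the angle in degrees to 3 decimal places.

GPS-76: φ = -10.55472°, λ = +161.10861°
DART-29: φ = -8.42250°, λ = +160.21472°
Δφ = 2.1322°,  Δλ = -0.8939°
a = sin²(Δφ/2) + cos φ₁ cos φ₂ sin²(Δλ/2) = 0.000405
c = 2·arcsin(√a) = 0.040270 rad = 2.3073°

2.307°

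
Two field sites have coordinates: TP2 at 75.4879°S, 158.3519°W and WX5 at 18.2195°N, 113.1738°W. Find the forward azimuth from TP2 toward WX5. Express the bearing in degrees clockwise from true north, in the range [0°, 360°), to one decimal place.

42.8°

Δλ = 45.1781°
y = sin Δλ · cos φ₂ = 0.673741
x = cos φ₁ sin φ₂ − sin φ₁ cos φ₂ cos Δλ = 0.726550
θ = atan2(y, x) = 42.8402° → 42.8402° (mod 360°)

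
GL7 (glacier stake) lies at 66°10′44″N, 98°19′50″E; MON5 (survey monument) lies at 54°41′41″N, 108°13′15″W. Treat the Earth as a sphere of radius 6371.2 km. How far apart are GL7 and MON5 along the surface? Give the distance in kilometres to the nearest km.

GL7: φ = +66.17889°, λ = +98.33056°
MON5: φ = +54.69472°, λ = -108.22083°
Δφ = -11.4842°,  Δλ = 153.4486°
a = sin²(Δφ/2) + cos φ₁ cos φ₂ sin²(Δλ/2) = 0.231118
c = 2·arcsin(√a) = 1.003014 rad = 57.4685°
d = R·c = 6371.2 × 1.003014 = 6390.4 km

6390 km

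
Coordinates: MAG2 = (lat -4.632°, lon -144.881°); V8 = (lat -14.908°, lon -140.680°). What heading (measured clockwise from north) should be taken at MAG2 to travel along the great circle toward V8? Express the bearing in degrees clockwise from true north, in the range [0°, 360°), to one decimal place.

158.4°

Δλ = 4.2010°
y = sin Δλ · cos φ₂ = 0.070790
x = cos φ₁ sin φ₂ − sin φ₁ cos φ₂ cos Δλ = -0.178600
θ = atan2(y, x) = 158.3786° → 158.3786° (mod 360°)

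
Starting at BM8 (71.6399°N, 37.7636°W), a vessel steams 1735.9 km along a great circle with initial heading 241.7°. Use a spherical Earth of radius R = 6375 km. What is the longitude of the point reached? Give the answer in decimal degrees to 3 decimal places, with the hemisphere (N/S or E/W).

66.924°W

δ = d/R = 1735.9/6375 = 0.272298 rad
φ₂ = arcsin(sin φ₁ cos δ + cos φ₁ sin δ cos θ)
   = arcsin(0.94910·0.96316 + 0.31499·0.26895·-0.47409) = 60.92264°
λ₂ = λ₁ + atan2(sin θ sin δ cos φ₁, cos δ − sin φ₁ sin φ₂) = -66.92383°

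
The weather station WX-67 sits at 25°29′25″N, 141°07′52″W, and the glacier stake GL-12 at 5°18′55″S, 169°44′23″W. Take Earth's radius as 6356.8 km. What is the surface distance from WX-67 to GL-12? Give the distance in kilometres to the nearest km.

4602 km

WX-67: φ = +25.49028°, λ = -141.13111°
GL-12: φ = -5.31528°, λ = -169.73972°
Δφ = -30.8056°,  Δλ = -28.6086°
a = sin²(Δφ/2) + cos φ₁ cos φ₂ sin²(Δλ/2) = 0.125410
c = 2·arcsin(√a) = 0.723974 rad = 41.4806°
d = R·c = 6356.8 × 0.723974 = 4602.2 km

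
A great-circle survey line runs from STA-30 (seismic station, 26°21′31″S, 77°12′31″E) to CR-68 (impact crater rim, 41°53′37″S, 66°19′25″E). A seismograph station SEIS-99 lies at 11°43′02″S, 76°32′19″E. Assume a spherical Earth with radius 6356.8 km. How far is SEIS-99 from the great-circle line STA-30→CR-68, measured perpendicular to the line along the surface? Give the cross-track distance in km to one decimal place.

800.7 km

STA-30: φ = -26.35861°, λ = +77.20861°
CR-68: φ = -41.89361°, λ = +66.32361°
SEIS-99: φ = -11.71722°, λ = +76.53861°
δ₁₃ = central angle STA-30→SEIS-99 = 0.255778 rad  (haversine)
θ₁₃ = bearing STA-30→SEIS-99 = 357.406°,  θ₁₂ = bearing STA-30→CR-68 = 207.178°
dₓₜ = R·arcsin(sin δ₁₃ · sin(θ₁₃ − θ₁₂)) = 6356.8·arcsin(0.25300·sin(150.228°)) = 800.697 km
|dₓₜ| = 800.697 km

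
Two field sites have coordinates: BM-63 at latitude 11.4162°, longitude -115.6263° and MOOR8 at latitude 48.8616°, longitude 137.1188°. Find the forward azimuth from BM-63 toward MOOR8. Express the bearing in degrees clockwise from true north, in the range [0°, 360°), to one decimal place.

321.0°

Δλ = -107.2549°
y = sin Δλ · cos φ₂ = -0.628272
x = cos φ₁ sin φ₂ − sin φ₁ cos φ₂ cos Δλ = 0.776848
θ = atan2(y, x) = -38.9640° → 321.0360° (mod 360°)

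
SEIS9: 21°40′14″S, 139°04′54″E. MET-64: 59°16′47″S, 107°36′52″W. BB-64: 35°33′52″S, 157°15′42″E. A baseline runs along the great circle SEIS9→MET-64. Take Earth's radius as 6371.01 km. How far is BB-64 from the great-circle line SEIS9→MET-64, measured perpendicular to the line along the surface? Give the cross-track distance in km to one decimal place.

SEIS9: φ = -21.67056°, λ = +139.08167°
MET-64: φ = -59.27972°, λ = -107.61444°
BB-64: φ = -35.56444°, λ = +157.26167°
δ₁₃ = central angle SEIS9→BB-64 = 0.368122 rad  (haversine)
θ₁₃ = bearing SEIS9→BB-64 = 135.148°,  θ₁₂ = bearing SEIS9→MET-64 = 151.760°
dₓₜ = R·arcsin(sin δ₁₃ · sin(θ₁₃ − θ₁₂)) = 6371.01·arcsin(0.35986·sin(-16.612°)) = -656.611 km
|dₓₜ| = 656.611 km

656.6 km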